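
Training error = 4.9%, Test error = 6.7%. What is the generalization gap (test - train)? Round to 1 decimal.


Generalization gap = test_error - train_error
= 6.7 - 4.9
= 1.8%
A small gap suggests good generalization.

1.8


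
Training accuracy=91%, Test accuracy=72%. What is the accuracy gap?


Gap = train_accuracy - test_accuracy
= 91 - 72
= 19%
This gap suggests the model is overfitting.

19


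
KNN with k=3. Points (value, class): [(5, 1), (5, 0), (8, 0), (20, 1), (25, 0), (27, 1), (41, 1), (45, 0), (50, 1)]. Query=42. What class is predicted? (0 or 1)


Distances from query 42:
Point 41 (class 1): distance = 1
Point 45 (class 0): distance = 3
Point 50 (class 1): distance = 8
K=3 nearest neighbors: classes = [1, 0, 1]
Votes for class 1: 2 / 3
Majority vote => class 1

1


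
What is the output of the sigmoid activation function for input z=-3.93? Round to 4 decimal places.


sigmoid(z) = 1 / (1 + exp(-z))
exp(-(-3.93)) = exp(3.93) = 50.907
1 + 50.907 = 51.907
1 / 51.907 = 0.0193

0.0193


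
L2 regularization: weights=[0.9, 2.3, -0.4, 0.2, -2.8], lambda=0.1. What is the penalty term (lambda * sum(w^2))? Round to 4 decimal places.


Squaring each weight:
0.9^2 = 0.81
2.3^2 = 5.29
(-0.4)^2 = 0.16
0.2^2 = 0.04
(-2.8)^2 = 7.84
Sum of squares = 14.14
Penalty = 0.1 * 14.14 = 1.4140

1.4140


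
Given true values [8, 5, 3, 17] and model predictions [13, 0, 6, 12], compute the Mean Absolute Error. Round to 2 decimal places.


Absolute errors: [5, 5, 3, 5]
Sum of absolute errors = 18
MAE = 18 / 4 = 4.50

4.50


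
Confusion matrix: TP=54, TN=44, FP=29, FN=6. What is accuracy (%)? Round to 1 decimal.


Accuracy = (TP + TN) / (TP + TN + FP + FN) * 100
= (54 + 44) / (54 + 44 + 29 + 6)
= 98 / 133
= 0.7368
= 73.7%

73.7


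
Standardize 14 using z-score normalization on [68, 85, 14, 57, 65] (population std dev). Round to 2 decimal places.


Mean = (68 + 85 + 14 + 57 + 65) / 5 = 57.8
Variance = sum((x_i - mean)^2) / n = 562.96
Std = sqrt(562.96) = 23.7268
Z = (x - mean) / std
= (14 - 57.8) / 23.7268
= -43.8 / 23.7268
= -1.85

-1.85


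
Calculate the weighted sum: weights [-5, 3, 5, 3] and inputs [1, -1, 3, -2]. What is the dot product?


Element-wise products:
-5 * 1 = -5
3 * -1 = -3
5 * 3 = 15
3 * -2 = -6
Sum = -5 + -3 + 15 + -6
= 1

1


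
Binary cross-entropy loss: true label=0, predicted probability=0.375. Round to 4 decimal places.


For y=0: Loss = -log(1-p)
= -log(1 - 0.375)
= -log(0.625)
= -(-0.47)
= 0.4700

0.4700


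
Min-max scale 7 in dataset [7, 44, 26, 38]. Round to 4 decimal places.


Min = 7, Max = 44
Range = 44 - 7 = 37
Scaled = (x - min) / (max - min)
= (7 - 7) / 37
= 0 / 37
= 0.0000

0.0000


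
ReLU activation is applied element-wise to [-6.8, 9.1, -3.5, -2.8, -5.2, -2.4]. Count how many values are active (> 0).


ReLU(x) = max(0, x) for each element:
ReLU(-6.8) = 0
ReLU(9.1) = 9.1
ReLU(-3.5) = 0
ReLU(-2.8) = 0
ReLU(-5.2) = 0
ReLU(-2.4) = 0
Active neurons (>0): 1

1


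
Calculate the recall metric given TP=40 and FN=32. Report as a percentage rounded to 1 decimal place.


Recall = TP / (TP + FN) * 100
= 40 / (40 + 32)
= 40 / 72
= 0.5556
= 55.6%

55.6


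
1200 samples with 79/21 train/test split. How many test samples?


Train samples = 1200 * 79% = 948
Test samples = 1200 - 948
= 252

252


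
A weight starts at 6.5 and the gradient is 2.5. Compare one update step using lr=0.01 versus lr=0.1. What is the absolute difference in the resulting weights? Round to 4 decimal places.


With lr=0.01: w_new = 6.5 - 0.01 * 2.5 = 6.475
With lr=0.1: w_new = 6.5 - 0.1 * 2.5 = 6.25
Absolute difference = |6.475 - 6.25|
= 0.2250

0.2250


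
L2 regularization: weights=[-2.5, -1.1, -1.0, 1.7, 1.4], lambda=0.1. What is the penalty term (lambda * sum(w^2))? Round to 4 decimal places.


Squaring each weight:
(-2.5)^2 = 6.25
(-1.1)^2 = 1.21
(-1.0)^2 = 1.0
1.7^2 = 2.89
1.4^2 = 1.96
Sum of squares = 13.31
Penalty = 0.1 * 13.31 = 1.3310

1.3310


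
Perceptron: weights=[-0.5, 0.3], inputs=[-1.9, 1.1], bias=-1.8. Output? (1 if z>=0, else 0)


z = w . x + b
= -0.5*-1.9 + 0.3*1.1 + -1.8
= 0.95 + 0.33 + -1.8
= 1.28 + -1.8
= -0.52
Since z = -0.52 < 0, output = 0

0


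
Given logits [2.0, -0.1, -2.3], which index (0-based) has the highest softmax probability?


Softmax is a monotonic transformation, so it preserves the argmax.
We need to find the index of the maximum logit.
Index 0: 2.0
Index 1: -0.1
Index 2: -2.3
Maximum logit = 2.0 at index 0

0


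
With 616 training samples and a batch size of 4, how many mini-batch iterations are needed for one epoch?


Iterations per epoch = dataset_size / batch_size
= 616 / 4
= 154

154


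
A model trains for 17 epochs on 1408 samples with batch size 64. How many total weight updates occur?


Iterations per epoch = 1408 / 64 = 22
Total updates = iterations_per_epoch * epochs
= 22 * 17
= 374

374


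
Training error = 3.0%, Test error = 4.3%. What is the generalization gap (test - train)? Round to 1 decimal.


Generalization gap = test_error - train_error
= 4.3 - 3.0
= 1.3%
A small gap suggests good generalization.

1.3


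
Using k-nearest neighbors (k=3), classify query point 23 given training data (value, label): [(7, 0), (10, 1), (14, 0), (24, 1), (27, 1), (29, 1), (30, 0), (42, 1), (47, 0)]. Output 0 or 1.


Distances from query 23:
Point 24 (class 1): distance = 1
Point 27 (class 1): distance = 4
Point 29 (class 1): distance = 6
K=3 nearest neighbors: classes = [1, 1, 1]
Votes for class 1: 3 / 3
Majority vote => class 1

1


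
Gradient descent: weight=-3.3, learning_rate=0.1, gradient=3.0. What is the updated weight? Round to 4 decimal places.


w_new = w_old - lr * gradient
= -3.3 - 0.1 * 3.0
= -3.3 - (0.3)
= -3.6000

-3.6000


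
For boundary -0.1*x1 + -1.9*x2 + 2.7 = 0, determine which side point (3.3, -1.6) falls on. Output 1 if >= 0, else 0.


Compute -0.1 * 3.3 + -1.9 * -1.6 + 2.7
= -0.33 + 3.04 + 2.7
= 5.41
Since 5.41 >= 0, the point is on the positive side.

1


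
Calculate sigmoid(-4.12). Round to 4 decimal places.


sigmoid(z) = 1 / (1 + exp(-z))
exp(-(-4.12)) = exp(4.12) = 61.5592
1 + 61.5592 = 62.5592
1 / 62.5592 = 0.0160

0.0160


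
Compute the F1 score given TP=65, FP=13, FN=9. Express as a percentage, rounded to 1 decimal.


Precision = TP / (TP + FP) = 65 / 78 = 0.8333
Recall = TP / (TP + FN) = 65 / 74 = 0.8784
F1 = 2 * P * R / (P + R)
= 2 * 0.8333 * 0.8784 / (0.8333 + 0.8784)
= 1.464 / 1.7117
= 0.8553
As percentage: 85.5%

85.5


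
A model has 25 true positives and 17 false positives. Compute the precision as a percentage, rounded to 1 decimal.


Precision = TP / (TP + FP) * 100
= 25 / (25 + 17)
= 25 / 42
= 0.5952
= 59.5%

59.5


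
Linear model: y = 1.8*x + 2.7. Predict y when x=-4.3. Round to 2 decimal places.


y = 1.8 * -4.3 + (2.7)
= -7.74 + (2.7)
= -5.04

-5.04


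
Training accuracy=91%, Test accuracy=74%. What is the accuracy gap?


Gap = train_accuracy - test_accuracy
= 91 - 74
= 17%
This gap suggests the model is overfitting.

17


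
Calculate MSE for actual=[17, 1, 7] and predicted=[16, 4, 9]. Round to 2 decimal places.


Differences: [1, -3, -2]
Squared errors: [1, 9, 4]
Sum of squared errors = 14
MSE = 14 / 3 = 4.67

4.67


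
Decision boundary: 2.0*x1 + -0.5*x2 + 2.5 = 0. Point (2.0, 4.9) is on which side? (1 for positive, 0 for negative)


Compute 2.0 * 2.0 + -0.5 * 4.9 + 2.5
= 4.0 + -2.45 + 2.5
= 4.05
Since 4.05 >= 0, the point is on the positive side.

1


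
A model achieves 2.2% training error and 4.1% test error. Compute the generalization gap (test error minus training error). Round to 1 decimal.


Generalization gap = test_error - train_error
= 4.1 - 2.2
= 1.9%
A small gap suggests good generalization.

1.9


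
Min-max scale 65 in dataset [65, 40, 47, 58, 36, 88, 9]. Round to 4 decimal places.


Min = 9, Max = 88
Range = 88 - 9 = 79
Scaled = (x - min) / (max - min)
= (65 - 9) / 79
= 56 / 79
= 0.7089

0.7089


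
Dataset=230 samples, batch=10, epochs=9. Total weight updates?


Iterations per epoch = 230 / 10 = 23
Total updates = iterations_per_epoch * epochs
= 23 * 9
= 207

207


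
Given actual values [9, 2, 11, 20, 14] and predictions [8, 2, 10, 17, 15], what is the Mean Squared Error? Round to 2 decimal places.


Differences: [1, 0, 1, 3, -1]
Squared errors: [1, 0, 1, 9, 1]
Sum of squared errors = 12
MSE = 12 / 5 = 2.40

2.40


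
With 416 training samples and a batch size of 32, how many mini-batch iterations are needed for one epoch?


Iterations per epoch = dataset_size / batch_size
= 416 / 32
= 13

13


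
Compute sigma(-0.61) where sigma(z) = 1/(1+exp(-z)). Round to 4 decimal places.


sigmoid(z) = 1 / (1 + exp(-z))
exp(-(-0.61)) = exp(0.61) = 1.8404
1 + 1.8404 = 2.8404
1 / 2.8404 = 0.3521

0.3521


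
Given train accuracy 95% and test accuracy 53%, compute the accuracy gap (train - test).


Gap = train_accuracy - test_accuracy
= 95 - 53
= 42%
This large gap strongly indicates overfitting.

42


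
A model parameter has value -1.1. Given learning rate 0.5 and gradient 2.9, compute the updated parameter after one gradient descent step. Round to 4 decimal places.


w_new = w_old - lr * gradient
= -1.1 - 0.5 * 2.9
= -1.1 - (1.45)
= -2.5500

-2.5500


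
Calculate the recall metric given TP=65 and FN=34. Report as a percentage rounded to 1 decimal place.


Recall = TP / (TP + FN) * 100
= 65 / (65 + 34)
= 65 / 99
= 0.6566
= 65.7%

65.7


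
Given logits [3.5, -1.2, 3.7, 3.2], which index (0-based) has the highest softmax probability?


Softmax is a monotonic transformation, so it preserves the argmax.
We need to find the index of the maximum logit.
Index 0: 3.5
Index 1: -1.2
Index 2: 3.7
Index 3: 3.2
Maximum logit = 3.7 at index 2

2


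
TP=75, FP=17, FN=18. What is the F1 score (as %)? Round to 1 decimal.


Precision = TP / (TP + FP) = 75 / 92 = 0.8152
Recall = TP / (TP + FN) = 75 / 93 = 0.8065
F1 = 2 * P * R / (P + R)
= 2 * 0.8152 * 0.8065 / (0.8152 + 0.8065)
= 1.3149 / 1.6217
= 0.8108
As percentage: 81.1%

81.1


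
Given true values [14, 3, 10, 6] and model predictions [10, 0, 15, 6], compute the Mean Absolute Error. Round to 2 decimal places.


Absolute errors: [4, 3, 5, 0]
Sum of absolute errors = 12
MAE = 12 / 4 = 3.00

3.00


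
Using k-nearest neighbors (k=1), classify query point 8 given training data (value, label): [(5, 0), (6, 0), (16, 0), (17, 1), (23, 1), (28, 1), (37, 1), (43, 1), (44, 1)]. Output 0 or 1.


Distances from query 8:
Point 6 (class 0): distance = 2
K=1 nearest neighbors: classes = [0]
Votes for class 1: 0 / 1
Majority vote => class 0

0


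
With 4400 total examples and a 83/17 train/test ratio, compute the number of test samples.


Train samples = 4400 * 83% = 3652
Test samples = 4400 - 3652
= 748

748


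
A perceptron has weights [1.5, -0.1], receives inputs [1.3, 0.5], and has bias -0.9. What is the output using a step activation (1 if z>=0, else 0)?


z = w . x + b
= 1.5*1.3 + -0.1*0.5 + -0.9
= 1.95 + -0.05 + -0.9
= 1.9 + -0.9
= 1.0
Since z = 1.0 >= 0, output = 1

1


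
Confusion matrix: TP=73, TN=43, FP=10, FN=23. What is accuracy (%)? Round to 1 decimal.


Accuracy = (TP + TN) / (TP + TN + FP + FN) * 100
= (73 + 43) / (73 + 43 + 10 + 23)
= 116 / 149
= 0.7785
= 77.9%

77.9


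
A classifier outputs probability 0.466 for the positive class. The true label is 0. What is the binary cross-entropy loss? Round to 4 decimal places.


For y=0: Loss = -log(1-p)
= -log(1 - 0.466)
= -log(0.534)
= -(-0.6274)
= 0.6274

0.6274


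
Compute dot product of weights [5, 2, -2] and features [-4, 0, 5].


Element-wise products:
5 * -4 = -20
2 * 0 = 0
-2 * 5 = -10
Sum = -20 + 0 + -10
= -30

-30


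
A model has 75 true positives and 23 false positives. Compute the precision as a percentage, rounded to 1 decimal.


Precision = TP / (TP + FP) * 100
= 75 / (75 + 23)
= 75 / 98
= 0.7653
= 76.5%

76.5


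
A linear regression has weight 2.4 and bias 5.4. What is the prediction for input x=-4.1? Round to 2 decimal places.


y = 2.4 * -4.1 + (5.4)
= -9.84 + (5.4)
= -4.44

-4.44


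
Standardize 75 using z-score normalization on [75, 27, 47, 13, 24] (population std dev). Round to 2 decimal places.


Mean = (75 + 27 + 47 + 13 + 24) / 5 = 37.2
Variance = sum((x_i - mean)^2) / n = 477.76
Std = sqrt(477.76) = 21.8577
Z = (x - mean) / std
= (75 - 37.2) / 21.8577
= 37.8 / 21.8577
= 1.73

1.73


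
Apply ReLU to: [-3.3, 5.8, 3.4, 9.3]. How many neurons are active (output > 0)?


ReLU(x) = max(0, x) for each element:
ReLU(-3.3) = 0
ReLU(5.8) = 5.8
ReLU(3.4) = 3.4
ReLU(9.3) = 9.3
Active neurons (>0): 3

3


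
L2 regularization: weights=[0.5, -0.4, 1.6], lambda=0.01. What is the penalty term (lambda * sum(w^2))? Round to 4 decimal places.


Squaring each weight:
0.5^2 = 0.25
(-0.4)^2 = 0.16
1.6^2 = 2.56
Sum of squares = 2.97
Penalty = 0.01 * 2.97 = 0.0297

0.0297


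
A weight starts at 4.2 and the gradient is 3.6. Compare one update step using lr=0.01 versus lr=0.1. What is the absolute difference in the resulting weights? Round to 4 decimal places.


With lr=0.01: w_new = 4.2 - 0.01 * 3.6 = 4.164
With lr=0.1: w_new = 4.2 - 0.1 * 3.6 = 3.84
Absolute difference = |4.164 - 3.84|
= 0.3240

0.3240


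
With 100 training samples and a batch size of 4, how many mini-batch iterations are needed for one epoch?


Iterations per epoch = dataset_size / batch_size
= 100 / 4
= 25

25


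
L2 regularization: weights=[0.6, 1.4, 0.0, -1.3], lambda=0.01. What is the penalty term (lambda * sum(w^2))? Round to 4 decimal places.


Squaring each weight:
0.6^2 = 0.36
1.4^2 = 1.96
0.0^2 = 0.0
(-1.3)^2 = 1.69
Sum of squares = 4.01
Penalty = 0.01 * 4.01 = 0.0401

0.0401


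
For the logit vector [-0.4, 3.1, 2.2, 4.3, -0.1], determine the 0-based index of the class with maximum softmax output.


Softmax is a monotonic transformation, so it preserves the argmax.
We need to find the index of the maximum logit.
Index 0: -0.4
Index 1: 3.1
Index 2: 2.2
Index 3: 4.3
Index 4: -0.1
Maximum logit = 4.3 at index 3

3


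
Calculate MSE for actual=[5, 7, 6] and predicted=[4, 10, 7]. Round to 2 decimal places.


Differences: [1, -3, -1]
Squared errors: [1, 9, 1]
Sum of squared errors = 11
MSE = 11 / 3 = 3.67

3.67


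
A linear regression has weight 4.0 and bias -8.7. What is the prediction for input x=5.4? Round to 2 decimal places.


y = 4.0 * 5.4 + (-8.7)
= 21.6 + (-8.7)
= 12.90

12.90


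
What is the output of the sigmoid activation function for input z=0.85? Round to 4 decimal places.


sigmoid(z) = 1 / (1 + exp(-z))
exp(-(0.85)) = exp(-0.85) = 0.4274
1 + 0.4274 = 1.4274
1 / 1.4274 = 0.7006

0.7006


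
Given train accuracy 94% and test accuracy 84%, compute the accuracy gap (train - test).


Gap = train_accuracy - test_accuracy
= 94 - 84
= 10%
This moderate gap may indicate mild overfitting.

10


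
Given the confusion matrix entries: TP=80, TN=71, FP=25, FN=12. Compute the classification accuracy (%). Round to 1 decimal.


Accuracy = (TP + TN) / (TP + TN + FP + FN) * 100
= (80 + 71) / (80 + 71 + 25 + 12)
= 151 / 188
= 0.8032
= 80.3%

80.3


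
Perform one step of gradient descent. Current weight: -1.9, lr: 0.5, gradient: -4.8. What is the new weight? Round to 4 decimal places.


w_new = w_old - lr * gradient
= -1.9 - 0.5 * -4.8
= -1.9 - (-2.4)
= 0.5000

0.5000


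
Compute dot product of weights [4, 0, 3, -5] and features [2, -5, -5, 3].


Element-wise products:
4 * 2 = 8
0 * -5 = 0
3 * -5 = -15
-5 * 3 = -15
Sum = 8 + 0 + -15 + -15
= -22

-22


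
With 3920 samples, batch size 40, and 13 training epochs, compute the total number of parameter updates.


Iterations per epoch = 3920 / 40 = 98
Total updates = iterations_per_epoch * epochs
= 98 * 13
= 1274

1274


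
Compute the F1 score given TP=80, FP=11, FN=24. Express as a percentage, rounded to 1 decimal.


Precision = TP / (TP + FP) = 80 / 91 = 0.8791
Recall = TP / (TP + FN) = 80 / 104 = 0.7692
F1 = 2 * P * R / (P + R)
= 2 * 0.8791 * 0.7692 / (0.8791 + 0.7692)
= 1.3525 / 1.6484
= 0.8205
As percentage: 82.1%

82.1


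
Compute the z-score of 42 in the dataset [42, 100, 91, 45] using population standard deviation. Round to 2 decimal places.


Mean = (42 + 100 + 91 + 45) / 4 = 69.5
Variance = sum((x_i - mean)^2) / n = 687.25
Std = sqrt(687.25) = 26.2155
Z = (x - mean) / std
= (42 - 69.5) / 26.2155
= -27.5 / 26.2155
= -1.05

-1.05


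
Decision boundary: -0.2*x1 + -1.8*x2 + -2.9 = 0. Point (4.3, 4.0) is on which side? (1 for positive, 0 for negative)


Compute -0.2 * 4.3 + -1.8 * 4.0 + -2.9
= -0.86 + -7.2 + -2.9
= -10.96
Since -10.96 < 0, the point is on the negative side.

0


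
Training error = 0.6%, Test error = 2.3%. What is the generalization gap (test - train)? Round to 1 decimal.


Generalization gap = test_error - train_error
= 2.3 - 0.6
= 1.7%
A small gap suggests good generalization.

1.7


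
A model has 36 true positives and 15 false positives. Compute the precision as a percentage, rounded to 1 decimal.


Precision = TP / (TP + FP) * 100
= 36 / (36 + 15)
= 36 / 51
= 0.7059
= 70.6%

70.6


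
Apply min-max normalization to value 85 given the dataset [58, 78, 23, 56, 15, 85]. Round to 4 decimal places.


Min = 15, Max = 85
Range = 85 - 15 = 70
Scaled = (x - min) / (max - min)
= (85 - 15) / 70
= 70 / 70
= 1.0000

1.0000


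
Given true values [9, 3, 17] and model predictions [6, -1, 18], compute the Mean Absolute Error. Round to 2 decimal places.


Absolute errors: [3, 4, 1]
Sum of absolute errors = 8
MAE = 8 / 3 = 2.67

2.67


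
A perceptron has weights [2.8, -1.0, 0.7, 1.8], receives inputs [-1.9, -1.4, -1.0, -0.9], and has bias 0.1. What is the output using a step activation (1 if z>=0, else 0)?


z = w . x + b
= 2.8*-1.9 + -1.0*-1.4 + 0.7*-1.0 + 1.8*-0.9 + 0.1
= -5.32 + 1.4 + -0.7 + -1.62 + 0.1
= -6.24 + 0.1
= -6.14
Since z = -6.14 < 0, output = 0

0


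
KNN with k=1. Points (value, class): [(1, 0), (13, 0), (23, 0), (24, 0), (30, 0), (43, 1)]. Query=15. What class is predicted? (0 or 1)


Distances from query 15:
Point 13 (class 0): distance = 2
K=1 nearest neighbors: classes = [0]
Votes for class 1: 0 / 1
Majority vote => class 0

0


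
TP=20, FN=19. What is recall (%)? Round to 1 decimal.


Recall = TP / (TP + FN) * 100
= 20 / (20 + 19)
= 20 / 39
= 0.5128
= 51.3%

51.3


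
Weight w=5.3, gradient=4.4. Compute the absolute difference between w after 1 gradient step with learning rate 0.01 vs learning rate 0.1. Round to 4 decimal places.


With lr=0.01: w_new = 5.3 - 0.01 * 4.4 = 5.256
With lr=0.1: w_new = 5.3 - 0.1 * 4.4 = 4.86
Absolute difference = |5.256 - 4.86|
= 0.3960

0.3960


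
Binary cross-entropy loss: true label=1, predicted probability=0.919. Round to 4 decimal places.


For y=1: Loss = -log(p)
= -log(0.919)
= -(-0.0845)
= 0.0845

0.0845


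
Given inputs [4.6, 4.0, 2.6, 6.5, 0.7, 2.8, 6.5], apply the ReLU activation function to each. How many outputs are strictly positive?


ReLU(x) = max(0, x) for each element:
ReLU(4.6) = 4.6
ReLU(4.0) = 4.0
ReLU(2.6) = 2.6
ReLU(6.5) = 6.5
ReLU(0.7) = 0.7
ReLU(2.8) = 2.8
ReLU(6.5) = 6.5
Active neurons (>0): 7

7


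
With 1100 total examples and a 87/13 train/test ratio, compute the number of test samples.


Train samples = 1100 * 87% = 957
Test samples = 1100 - 957
= 143

143


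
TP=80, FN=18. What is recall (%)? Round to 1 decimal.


Recall = TP / (TP + FN) * 100
= 80 / (80 + 18)
= 80 / 98
= 0.8163
= 81.6%

81.6


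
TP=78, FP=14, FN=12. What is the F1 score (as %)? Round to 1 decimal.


Precision = TP / (TP + FP) = 78 / 92 = 0.8478
Recall = TP / (TP + FN) = 78 / 90 = 0.8667
F1 = 2 * P * R / (P + R)
= 2 * 0.8478 * 0.8667 / (0.8478 + 0.8667)
= 1.4696 / 1.7145
= 0.8571
As percentage: 85.7%

85.7


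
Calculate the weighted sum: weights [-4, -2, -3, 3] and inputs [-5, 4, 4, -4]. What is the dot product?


Element-wise products:
-4 * -5 = 20
-2 * 4 = -8
-3 * 4 = -12
3 * -4 = -12
Sum = 20 + -8 + -12 + -12
= -12

-12


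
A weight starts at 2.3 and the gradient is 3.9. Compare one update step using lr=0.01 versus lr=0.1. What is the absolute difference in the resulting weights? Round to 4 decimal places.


With lr=0.01: w_new = 2.3 - 0.01 * 3.9 = 2.261
With lr=0.1: w_new = 2.3 - 0.1 * 3.9 = 1.91
Absolute difference = |2.261 - 1.91|
= 0.3510

0.3510


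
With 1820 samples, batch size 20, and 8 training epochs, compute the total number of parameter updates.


Iterations per epoch = 1820 / 20 = 91
Total updates = iterations_per_epoch * epochs
= 91 * 8
= 728

728


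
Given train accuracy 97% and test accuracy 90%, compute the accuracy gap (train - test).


Gap = train_accuracy - test_accuracy
= 97 - 90
= 7%
This moderate gap may indicate mild overfitting.

7


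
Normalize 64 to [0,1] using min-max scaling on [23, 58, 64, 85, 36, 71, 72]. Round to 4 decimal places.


Min = 23, Max = 85
Range = 85 - 23 = 62
Scaled = (x - min) / (max - min)
= (64 - 23) / 62
= 41 / 62
= 0.6613

0.6613


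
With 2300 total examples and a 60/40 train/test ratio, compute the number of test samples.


Train samples = 2300 * 60% = 1380
Test samples = 2300 - 1380
= 920

920


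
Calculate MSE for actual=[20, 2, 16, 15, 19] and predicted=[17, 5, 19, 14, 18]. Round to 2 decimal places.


Differences: [3, -3, -3, 1, 1]
Squared errors: [9, 9, 9, 1, 1]
Sum of squared errors = 29
MSE = 29 / 5 = 5.80

5.80


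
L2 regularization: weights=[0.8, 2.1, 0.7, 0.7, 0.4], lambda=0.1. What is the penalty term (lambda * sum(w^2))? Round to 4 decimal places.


Squaring each weight:
0.8^2 = 0.64
2.1^2 = 4.41
0.7^2 = 0.49
0.7^2 = 0.49
0.4^2 = 0.16
Sum of squares = 6.19
Penalty = 0.1 * 6.19 = 0.6190

0.6190


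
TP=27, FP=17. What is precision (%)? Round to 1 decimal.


Precision = TP / (TP + FP) * 100
= 27 / (27 + 17)
= 27 / 44
= 0.6136
= 61.4%

61.4


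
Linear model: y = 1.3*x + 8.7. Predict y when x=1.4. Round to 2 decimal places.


y = 1.3 * 1.4 + (8.7)
= 1.82 + (8.7)
= 10.52

10.52


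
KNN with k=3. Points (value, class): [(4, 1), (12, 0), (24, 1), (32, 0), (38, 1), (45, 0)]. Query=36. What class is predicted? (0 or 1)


Distances from query 36:
Point 38 (class 1): distance = 2
Point 32 (class 0): distance = 4
Point 45 (class 0): distance = 9
K=3 nearest neighbors: classes = [1, 0, 0]
Votes for class 1: 1 / 3
Majority vote => class 0

0


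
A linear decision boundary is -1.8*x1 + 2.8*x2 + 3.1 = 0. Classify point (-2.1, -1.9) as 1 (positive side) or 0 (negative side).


Compute -1.8 * -2.1 + 2.8 * -1.9 + 3.1
= 3.78 + -5.32 + 3.1
= 1.56
Since 1.56 >= 0, the point is on the positive side.

1


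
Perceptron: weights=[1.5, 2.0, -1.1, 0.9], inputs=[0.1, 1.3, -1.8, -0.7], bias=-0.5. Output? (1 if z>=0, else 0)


z = w . x + b
= 1.5*0.1 + 2.0*1.3 + -1.1*-1.8 + 0.9*-0.7 + -0.5
= 0.15 + 2.6 + 1.98 + -0.63 + -0.5
= 4.1 + -0.5
= 3.6
Since z = 3.6 >= 0, output = 1

1


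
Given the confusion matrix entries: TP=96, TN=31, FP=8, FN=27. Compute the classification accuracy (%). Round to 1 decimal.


Accuracy = (TP + TN) / (TP + TN + FP + FN) * 100
= (96 + 31) / (96 + 31 + 8 + 27)
= 127 / 162
= 0.784
= 78.4%

78.4


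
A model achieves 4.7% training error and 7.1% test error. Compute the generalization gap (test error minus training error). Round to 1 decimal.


Generalization gap = test_error - train_error
= 7.1 - 4.7
= 2.4%
A moderate gap.

2.4


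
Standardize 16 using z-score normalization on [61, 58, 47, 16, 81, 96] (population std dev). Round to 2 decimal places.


Mean = (61 + 58 + 47 + 16 + 81 + 96) / 6 = 59.8333
Variance = sum((x_i - mean)^2) / n = 641.1389
Std = sqrt(641.1389) = 25.3207
Z = (x - mean) / std
= (16 - 59.8333) / 25.3207
= -43.8333 / 25.3207
= -1.73

-1.73


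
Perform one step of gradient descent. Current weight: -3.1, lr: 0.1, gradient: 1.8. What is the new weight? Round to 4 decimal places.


w_new = w_old - lr * gradient
= -3.1 - 0.1 * 1.8
= -3.1 - (0.18)
= -3.2800

-3.2800


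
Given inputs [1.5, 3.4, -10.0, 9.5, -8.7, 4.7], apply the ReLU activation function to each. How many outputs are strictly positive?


ReLU(x) = max(0, x) for each element:
ReLU(1.5) = 1.5
ReLU(3.4) = 3.4
ReLU(-10.0) = 0
ReLU(9.5) = 9.5
ReLU(-8.7) = 0
ReLU(4.7) = 4.7
Active neurons (>0): 4

4


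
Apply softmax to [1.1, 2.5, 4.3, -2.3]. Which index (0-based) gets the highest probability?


Softmax is a monotonic transformation, so it preserves the argmax.
We need to find the index of the maximum logit.
Index 0: 1.1
Index 1: 2.5
Index 2: 4.3
Index 3: -2.3
Maximum logit = 4.3 at index 2

2


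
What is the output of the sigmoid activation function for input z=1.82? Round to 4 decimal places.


sigmoid(z) = 1 / (1 + exp(-z))
exp(-(1.82)) = exp(-1.82) = 0.162
1 + 0.162 = 1.162
1 / 1.162 = 0.8606

0.8606


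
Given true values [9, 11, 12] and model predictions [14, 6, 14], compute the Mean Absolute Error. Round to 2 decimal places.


Absolute errors: [5, 5, 2]
Sum of absolute errors = 12
MAE = 12 / 3 = 4.00

4.00


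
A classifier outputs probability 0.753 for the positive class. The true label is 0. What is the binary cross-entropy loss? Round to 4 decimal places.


For y=0: Loss = -log(1-p)
= -log(1 - 0.753)
= -log(0.247)
= -(-1.3984)
= 1.3984

1.3984


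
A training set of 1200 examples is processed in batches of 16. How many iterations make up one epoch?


Iterations per epoch = dataset_size / batch_size
= 1200 / 16
= 75

75


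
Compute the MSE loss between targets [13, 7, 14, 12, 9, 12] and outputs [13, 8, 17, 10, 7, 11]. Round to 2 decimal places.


Differences: [0, -1, -3, 2, 2, 1]
Squared errors: [0, 1, 9, 4, 4, 1]
Sum of squared errors = 19
MSE = 19 / 6 = 3.17

3.17


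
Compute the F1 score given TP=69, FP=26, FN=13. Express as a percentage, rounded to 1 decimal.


Precision = TP / (TP + FP) = 69 / 95 = 0.7263
Recall = TP / (TP + FN) = 69 / 82 = 0.8415
F1 = 2 * P * R / (P + R)
= 2 * 0.7263 * 0.8415 / (0.7263 + 0.8415)
= 1.2223 / 1.5678
= 0.7797
As percentage: 78.0%

78.0


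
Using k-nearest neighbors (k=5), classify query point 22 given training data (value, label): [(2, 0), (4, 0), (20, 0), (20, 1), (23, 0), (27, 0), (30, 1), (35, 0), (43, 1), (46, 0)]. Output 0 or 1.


Distances from query 22:
Point 23 (class 0): distance = 1
Point 20 (class 0): distance = 2
Point 20 (class 1): distance = 2
Point 27 (class 0): distance = 5
Point 30 (class 1): distance = 8
K=5 nearest neighbors: classes = [0, 0, 1, 0, 1]
Votes for class 1: 2 / 5
Majority vote => class 0

0


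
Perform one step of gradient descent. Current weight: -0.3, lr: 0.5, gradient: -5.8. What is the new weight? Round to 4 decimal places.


w_new = w_old - lr * gradient
= -0.3 - 0.5 * -5.8
= -0.3 - (-2.9)
= 2.6000

2.6000


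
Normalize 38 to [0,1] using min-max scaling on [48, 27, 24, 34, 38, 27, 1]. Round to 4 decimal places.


Min = 1, Max = 48
Range = 48 - 1 = 47
Scaled = (x - min) / (max - min)
= (38 - 1) / 47
= 37 / 47
= 0.7872

0.7872


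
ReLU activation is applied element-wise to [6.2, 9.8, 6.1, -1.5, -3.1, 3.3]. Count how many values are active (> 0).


ReLU(x) = max(0, x) for each element:
ReLU(6.2) = 6.2
ReLU(9.8) = 9.8
ReLU(6.1) = 6.1
ReLU(-1.5) = 0
ReLU(-3.1) = 0
ReLU(3.3) = 3.3
Active neurons (>0): 4

4


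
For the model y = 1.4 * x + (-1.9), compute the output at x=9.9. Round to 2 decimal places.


y = 1.4 * 9.9 + (-1.9)
= 13.86 + (-1.9)
= 11.96

11.96


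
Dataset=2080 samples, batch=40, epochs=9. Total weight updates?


Iterations per epoch = 2080 / 40 = 52
Total updates = iterations_per_epoch * epochs
= 52 * 9
= 468

468


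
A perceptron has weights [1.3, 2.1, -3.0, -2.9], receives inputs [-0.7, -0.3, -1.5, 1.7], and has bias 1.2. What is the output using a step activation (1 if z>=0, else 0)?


z = w . x + b
= 1.3*-0.7 + 2.1*-0.3 + -3.0*-1.5 + -2.9*1.7 + 1.2
= -0.91 + -0.63 + 4.5 + -4.93 + 1.2
= -1.97 + 1.2
= -0.77
Since z = -0.77 < 0, output = 0

0


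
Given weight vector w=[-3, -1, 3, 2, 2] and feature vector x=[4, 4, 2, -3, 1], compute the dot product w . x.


Element-wise products:
-3 * 4 = -12
-1 * 4 = -4
3 * 2 = 6
2 * -3 = -6
2 * 1 = 2
Sum = -12 + -4 + 6 + -6 + 2
= -14

-14


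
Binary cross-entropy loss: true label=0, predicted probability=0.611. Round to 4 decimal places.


For y=0: Loss = -log(1-p)
= -log(1 - 0.611)
= -log(0.389)
= -(-0.9442)
= 0.9442

0.9442


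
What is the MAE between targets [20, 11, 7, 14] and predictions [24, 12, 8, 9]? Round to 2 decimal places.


Absolute errors: [4, 1, 1, 5]
Sum of absolute errors = 11
MAE = 11 / 4 = 2.75

2.75


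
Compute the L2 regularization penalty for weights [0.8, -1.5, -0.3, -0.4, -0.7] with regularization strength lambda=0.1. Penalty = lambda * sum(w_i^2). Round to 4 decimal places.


Squaring each weight:
0.8^2 = 0.64
(-1.5)^2 = 2.25
(-0.3)^2 = 0.09
(-0.4)^2 = 0.16
(-0.7)^2 = 0.49
Sum of squares = 3.63
Penalty = 0.1 * 3.63 = 0.3630

0.3630


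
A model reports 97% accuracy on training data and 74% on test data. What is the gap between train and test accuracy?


Gap = train_accuracy - test_accuracy
= 97 - 74
= 23%
This large gap strongly indicates overfitting.

23


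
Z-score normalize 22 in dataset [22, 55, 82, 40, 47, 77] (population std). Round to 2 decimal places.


Mean = (22 + 55 + 82 + 40 + 47 + 77) / 6 = 53.8333
Variance = sum((x_i - mean)^2) / n = 430.4722
Std = sqrt(430.4722) = 20.7478
Z = (x - mean) / std
= (22 - 53.8333) / 20.7478
= -31.8333 / 20.7478
= -1.53

-1.53


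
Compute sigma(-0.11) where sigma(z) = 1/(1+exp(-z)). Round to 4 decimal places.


sigmoid(z) = 1 / (1 + exp(-z))
exp(-(-0.11)) = exp(0.11) = 1.1163
1 + 1.1163 = 2.1163
1 / 2.1163 = 0.4725

0.4725


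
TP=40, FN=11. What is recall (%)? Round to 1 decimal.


Recall = TP / (TP + FN) * 100
= 40 / (40 + 11)
= 40 / 51
= 0.7843
= 78.4%

78.4


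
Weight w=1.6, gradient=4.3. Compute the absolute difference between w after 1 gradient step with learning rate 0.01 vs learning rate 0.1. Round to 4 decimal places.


With lr=0.01: w_new = 1.6 - 0.01 * 4.3 = 1.557
With lr=0.1: w_new = 1.6 - 0.1 * 4.3 = 1.17
Absolute difference = |1.557 - 1.17|
= 0.3870

0.3870


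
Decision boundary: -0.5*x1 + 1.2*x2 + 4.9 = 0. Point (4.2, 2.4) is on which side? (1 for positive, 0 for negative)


Compute -0.5 * 4.2 + 1.2 * 2.4 + 4.9
= -2.1 + 2.88 + 4.9
= 5.68
Since 5.68 >= 0, the point is on the positive side.

1


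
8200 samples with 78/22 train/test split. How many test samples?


Train samples = 8200 * 78% = 6396
Test samples = 8200 - 6396
= 1804

1804


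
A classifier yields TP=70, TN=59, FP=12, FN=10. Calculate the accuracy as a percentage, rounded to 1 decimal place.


Accuracy = (TP + TN) / (TP + TN + FP + FN) * 100
= (70 + 59) / (70 + 59 + 12 + 10)
= 129 / 151
= 0.8543
= 85.4%

85.4


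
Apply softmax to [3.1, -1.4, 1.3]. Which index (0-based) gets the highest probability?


Softmax is a monotonic transformation, so it preserves the argmax.
We need to find the index of the maximum logit.
Index 0: 3.1
Index 1: -1.4
Index 2: 1.3
Maximum logit = 3.1 at index 0

0


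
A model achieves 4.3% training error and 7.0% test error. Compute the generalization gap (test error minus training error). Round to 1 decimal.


Generalization gap = test_error - train_error
= 7.0 - 4.3
= 2.7%
A moderate gap.

2.7


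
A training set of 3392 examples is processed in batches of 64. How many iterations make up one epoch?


Iterations per epoch = dataset_size / batch_size
= 3392 / 64
= 53

53


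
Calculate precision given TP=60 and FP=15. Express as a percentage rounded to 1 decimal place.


Precision = TP / (TP + FP) * 100
= 60 / (60 + 15)
= 60 / 75
= 0.8
= 80.0%

80.0


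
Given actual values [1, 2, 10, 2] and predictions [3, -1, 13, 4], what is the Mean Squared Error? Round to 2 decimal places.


Differences: [-2, 3, -3, -2]
Squared errors: [4, 9, 9, 4]
Sum of squared errors = 26
MSE = 26 / 4 = 6.50

6.50


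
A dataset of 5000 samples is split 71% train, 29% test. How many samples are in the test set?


Train samples = 5000 * 71% = 3550
Test samples = 5000 - 3550
= 1450

1450


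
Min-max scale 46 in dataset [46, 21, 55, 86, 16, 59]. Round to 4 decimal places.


Min = 16, Max = 86
Range = 86 - 16 = 70
Scaled = (x - min) / (max - min)
= (46 - 16) / 70
= 30 / 70
= 0.4286

0.4286


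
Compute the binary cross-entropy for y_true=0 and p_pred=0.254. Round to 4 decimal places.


For y=0: Loss = -log(1-p)
= -log(1 - 0.254)
= -log(0.746)
= -(-0.293)
= 0.2930

0.2930


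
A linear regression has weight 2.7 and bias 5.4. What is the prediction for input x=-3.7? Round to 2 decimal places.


y = 2.7 * -3.7 + (5.4)
= -9.99 + (5.4)
= -4.59

-4.59


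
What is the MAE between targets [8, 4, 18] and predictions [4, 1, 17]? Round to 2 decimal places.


Absolute errors: [4, 3, 1]
Sum of absolute errors = 8
MAE = 8 / 3 = 2.67

2.67


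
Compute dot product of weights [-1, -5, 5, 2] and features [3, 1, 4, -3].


Element-wise products:
-1 * 3 = -3
-5 * 1 = -5
5 * 4 = 20
2 * -3 = -6
Sum = -3 + -5 + 20 + -6
= 6

6


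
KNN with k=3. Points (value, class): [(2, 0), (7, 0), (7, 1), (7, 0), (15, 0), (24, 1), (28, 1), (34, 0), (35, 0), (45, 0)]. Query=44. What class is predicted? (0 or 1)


Distances from query 44:
Point 45 (class 0): distance = 1
Point 35 (class 0): distance = 9
Point 34 (class 0): distance = 10
K=3 nearest neighbors: classes = [0, 0, 0]
Votes for class 1: 0 / 3
Majority vote => class 0

0


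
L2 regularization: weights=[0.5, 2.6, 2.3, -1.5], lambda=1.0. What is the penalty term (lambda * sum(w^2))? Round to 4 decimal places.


Squaring each weight:
0.5^2 = 0.25
2.6^2 = 6.76
2.3^2 = 5.29
(-1.5)^2 = 2.25
Sum of squares = 14.55
Penalty = 1.0 * 14.55 = 14.5500

14.5500


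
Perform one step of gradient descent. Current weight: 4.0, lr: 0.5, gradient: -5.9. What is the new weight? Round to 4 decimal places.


w_new = w_old - lr * gradient
= 4.0 - 0.5 * -5.9
= 4.0 - (-2.95)
= 6.9500

6.9500


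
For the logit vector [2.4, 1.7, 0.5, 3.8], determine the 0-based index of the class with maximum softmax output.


Softmax is a monotonic transformation, so it preserves the argmax.
We need to find the index of the maximum logit.
Index 0: 2.4
Index 1: 1.7
Index 2: 0.5
Index 3: 3.8
Maximum logit = 3.8 at index 3

3


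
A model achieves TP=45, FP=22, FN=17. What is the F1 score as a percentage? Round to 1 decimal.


Precision = TP / (TP + FP) = 45 / 67 = 0.6716
Recall = TP / (TP + FN) = 45 / 62 = 0.7258
F1 = 2 * P * R / (P + R)
= 2 * 0.6716 * 0.7258 / (0.6716 + 0.7258)
= 0.975 / 1.3974
= 0.6977
As percentage: 69.8%

69.8


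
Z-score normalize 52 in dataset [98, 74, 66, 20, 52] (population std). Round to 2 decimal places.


Mean = (98 + 74 + 66 + 20 + 52) / 5 = 62.0
Variance = sum((x_i - mean)^2) / n = 664.0
Std = sqrt(664.0) = 25.7682
Z = (x - mean) / std
= (52 - 62.0) / 25.7682
= -10.0 / 25.7682
= -0.39

-0.39


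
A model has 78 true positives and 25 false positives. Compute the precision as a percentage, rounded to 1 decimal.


Precision = TP / (TP + FP) * 100
= 78 / (78 + 25)
= 78 / 103
= 0.7573
= 75.7%

75.7


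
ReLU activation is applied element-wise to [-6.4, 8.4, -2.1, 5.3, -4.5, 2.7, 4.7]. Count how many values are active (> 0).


ReLU(x) = max(0, x) for each element:
ReLU(-6.4) = 0
ReLU(8.4) = 8.4
ReLU(-2.1) = 0
ReLU(5.3) = 5.3
ReLU(-4.5) = 0
ReLU(2.7) = 2.7
ReLU(4.7) = 4.7
Active neurons (>0): 4

4


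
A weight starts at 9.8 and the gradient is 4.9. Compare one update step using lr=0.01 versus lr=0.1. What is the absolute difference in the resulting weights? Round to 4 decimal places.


With lr=0.01: w_new = 9.8 - 0.01 * 4.9 = 9.751
With lr=0.1: w_new = 9.8 - 0.1 * 4.9 = 9.31
Absolute difference = |9.751 - 9.31|
= 0.4410

0.4410


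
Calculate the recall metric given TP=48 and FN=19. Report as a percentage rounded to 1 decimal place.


Recall = TP / (TP + FN) * 100
= 48 / (48 + 19)
= 48 / 67
= 0.7164
= 71.6%

71.6


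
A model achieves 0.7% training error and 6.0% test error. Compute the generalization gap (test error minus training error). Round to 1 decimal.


Generalization gap = test_error - train_error
= 6.0 - 0.7
= 5.3%
A moderate gap.

5.3


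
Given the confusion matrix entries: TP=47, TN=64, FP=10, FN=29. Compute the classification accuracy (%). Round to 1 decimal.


Accuracy = (TP + TN) / (TP + TN + FP + FN) * 100
= (47 + 64) / (47 + 64 + 10 + 29)
= 111 / 150
= 0.74
= 74.0%

74.0


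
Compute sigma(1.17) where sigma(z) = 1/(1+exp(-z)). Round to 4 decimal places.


sigmoid(z) = 1 / (1 + exp(-z))
exp(-(1.17)) = exp(-1.17) = 0.3104
1 + 0.3104 = 1.3104
1 / 1.3104 = 0.7631

0.7631


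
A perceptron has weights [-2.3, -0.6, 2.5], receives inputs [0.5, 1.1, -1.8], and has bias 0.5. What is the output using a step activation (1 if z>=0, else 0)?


z = w . x + b
= -2.3*0.5 + -0.6*1.1 + 2.5*-1.8 + 0.5
= -1.15 + -0.66 + -4.5 + 0.5
= -6.31 + 0.5
= -5.81
Since z = -5.81 < 0, output = 0

0


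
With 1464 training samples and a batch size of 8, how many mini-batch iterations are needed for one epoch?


Iterations per epoch = dataset_size / batch_size
= 1464 / 8
= 183

183


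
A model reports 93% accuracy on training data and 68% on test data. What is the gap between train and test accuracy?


Gap = train_accuracy - test_accuracy
= 93 - 68
= 25%
This large gap strongly indicates overfitting.

25


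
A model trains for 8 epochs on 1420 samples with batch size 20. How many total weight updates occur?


Iterations per epoch = 1420 / 20 = 71
Total updates = iterations_per_epoch * epochs
= 71 * 8
= 568

568


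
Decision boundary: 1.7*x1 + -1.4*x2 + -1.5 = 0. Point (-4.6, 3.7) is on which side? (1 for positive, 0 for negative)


Compute 1.7 * -4.6 + -1.4 * 3.7 + -1.5
= -7.82 + -5.18 + -1.5
= -14.5
Since -14.5 < 0, the point is on the negative side.

0


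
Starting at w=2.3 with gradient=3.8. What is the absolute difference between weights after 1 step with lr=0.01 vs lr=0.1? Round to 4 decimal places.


With lr=0.01: w_new = 2.3 - 0.01 * 3.8 = 2.262
With lr=0.1: w_new = 2.3 - 0.1 * 3.8 = 1.92
Absolute difference = |2.262 - 1.92|
= 0.3420

0.3420


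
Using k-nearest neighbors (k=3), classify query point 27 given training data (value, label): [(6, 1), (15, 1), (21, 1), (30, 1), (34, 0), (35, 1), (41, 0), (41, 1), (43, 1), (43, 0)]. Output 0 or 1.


Distances from query 27:
Point 30 (class 1): distance = 3
Point 21 (class 1): distance = 6
Point 34 (class 0): distance = 7
K=3 nearest neighbors: classes = [1, 1, 0]
Votes for class 1: 2 / 3
Majority vote => class 1

1


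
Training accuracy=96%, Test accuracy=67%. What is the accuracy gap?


Gap = train_accuracy - test_accuracy
= 96 - 67
= 29%
This large gap strongly indicates overfitting.

29


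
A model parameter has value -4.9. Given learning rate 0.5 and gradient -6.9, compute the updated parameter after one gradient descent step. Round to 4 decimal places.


w_new = w_old - lr * gradient
= -4.9 - 0.5 * -6.9
= -4.9 - (-3.45)
= -1.4500

-1.4500


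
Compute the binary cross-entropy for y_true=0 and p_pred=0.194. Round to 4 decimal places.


For y=0: Loss = -log(1-p)
= -log(1 - 0.194)
= -log(0.806)
= -(-0.2157)
= 0.2157

0.2157


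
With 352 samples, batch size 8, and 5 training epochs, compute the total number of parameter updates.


Iterations per epoch = 352 / 8 = 44
Total updates = iterations_per_epoch * epochs
= 44 * 5
= 220

220


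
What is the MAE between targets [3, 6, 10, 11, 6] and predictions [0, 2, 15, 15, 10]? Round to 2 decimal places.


Absolute errors: [3, 4, 5, 4, 4]
Sum of absolute errors = 20
MAE = 20 / 5 = 4.00

4.00
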